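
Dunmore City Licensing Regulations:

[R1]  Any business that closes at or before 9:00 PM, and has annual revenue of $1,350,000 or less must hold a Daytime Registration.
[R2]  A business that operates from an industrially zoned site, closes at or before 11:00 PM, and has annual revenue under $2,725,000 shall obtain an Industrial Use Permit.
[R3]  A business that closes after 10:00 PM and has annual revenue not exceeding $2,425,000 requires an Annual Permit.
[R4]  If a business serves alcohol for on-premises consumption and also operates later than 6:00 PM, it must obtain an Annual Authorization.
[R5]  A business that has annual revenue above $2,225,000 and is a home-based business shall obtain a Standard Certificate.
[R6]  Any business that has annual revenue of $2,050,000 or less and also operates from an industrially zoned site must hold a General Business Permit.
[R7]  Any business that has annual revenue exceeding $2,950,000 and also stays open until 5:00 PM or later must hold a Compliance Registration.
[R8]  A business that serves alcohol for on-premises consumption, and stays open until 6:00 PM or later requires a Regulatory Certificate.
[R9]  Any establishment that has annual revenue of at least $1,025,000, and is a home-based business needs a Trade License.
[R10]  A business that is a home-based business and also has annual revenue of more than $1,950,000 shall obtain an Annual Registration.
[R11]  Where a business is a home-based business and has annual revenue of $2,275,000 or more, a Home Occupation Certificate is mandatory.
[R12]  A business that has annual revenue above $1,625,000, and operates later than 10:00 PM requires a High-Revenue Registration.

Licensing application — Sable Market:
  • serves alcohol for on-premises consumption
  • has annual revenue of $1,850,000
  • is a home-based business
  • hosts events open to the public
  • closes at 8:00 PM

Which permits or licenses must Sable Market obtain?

[R1] closes 8:00 PM, at/before 9:00 PM; revenue $1,850,000 > $1,350,000 → Daytime Registration not required.
[R2] is a home-based business (not: operates from an industrially zoned site); closes 8:00 PM, at/before 11:00 PM; revenue $1,850,000 < $2,725,000 → Industrial Use Permit not required.
[R3] closes 8:00 PM, at/before 10:00 PM; revenue $1,850,000 ≤ $2,425,000 → Annual Permit not required.
[R4] serves alcohol for on-premises consumption; closes 8:00 PM, after 6:00 PM → Annual Authorization required.
[R5] revenue $1,850,000 ≤ $2,225,000; is a home-based business → Standard Certificate not required.
[R6] revenue $1,850,000 ≤ $2,050,000; is a home-based business (not: operates from an industrially zoned site) → General Business Permit not required.
[R7] revenue $1,850,000 ≤ $2,950,000; closes 8:00 PM, after 5:00 PM → Compliance Registration not required.
[R8] serves alcohol for on-premises consumption; closes 8:00 PM, after 6:00 PM → Regulatory Certificate required.
[R9] revenue $1,850,000 ≥ $1,025,000; is a home-based business → Trade License required.
[R10] is a home-based business; revenue $1,850,000 ≤ $1,950,000 → Annual Registration not required.
[R11] is a home-based business; revenue $1,850,000 < $2,275,000 → Home Occupation Certificate not required.
[R12] revenue $1,850,000 > $1,625,000; closes 8:00 PM, at/before 10:00 PM → High-Revenue Registration not required.

Annual Authorization, Regulatory Certificate, Trade License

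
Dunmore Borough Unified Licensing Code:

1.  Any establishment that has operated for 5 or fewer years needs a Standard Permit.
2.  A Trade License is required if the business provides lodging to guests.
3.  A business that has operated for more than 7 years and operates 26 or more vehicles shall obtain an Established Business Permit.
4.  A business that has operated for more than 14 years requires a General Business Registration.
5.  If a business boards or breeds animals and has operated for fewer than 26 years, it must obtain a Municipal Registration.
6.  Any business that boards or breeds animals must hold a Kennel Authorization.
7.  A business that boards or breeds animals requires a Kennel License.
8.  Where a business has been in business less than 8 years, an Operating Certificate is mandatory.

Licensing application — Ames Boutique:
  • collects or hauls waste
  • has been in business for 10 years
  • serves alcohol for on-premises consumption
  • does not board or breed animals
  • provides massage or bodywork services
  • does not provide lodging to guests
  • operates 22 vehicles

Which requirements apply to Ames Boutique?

None

1. years in business 10 > 5 → Standard Permit not required.
2. does not provide lodging to guests → Trade License not required.
3. years in business 10 > 7; vehicles 22 < 26 → Established Business Permit not required.
4. years in business 10 ≤ 14 → General Business Registration not required.
5. does not board or breed animals; years in business 10 < 26 → Municipal Registration not required.
6. does not board or breed animals → Kennel Authorization not required.
7. does not board or breed animals → Kennel License not required.
8. years in business 10 ≥ 8 → Operating Certificate not required.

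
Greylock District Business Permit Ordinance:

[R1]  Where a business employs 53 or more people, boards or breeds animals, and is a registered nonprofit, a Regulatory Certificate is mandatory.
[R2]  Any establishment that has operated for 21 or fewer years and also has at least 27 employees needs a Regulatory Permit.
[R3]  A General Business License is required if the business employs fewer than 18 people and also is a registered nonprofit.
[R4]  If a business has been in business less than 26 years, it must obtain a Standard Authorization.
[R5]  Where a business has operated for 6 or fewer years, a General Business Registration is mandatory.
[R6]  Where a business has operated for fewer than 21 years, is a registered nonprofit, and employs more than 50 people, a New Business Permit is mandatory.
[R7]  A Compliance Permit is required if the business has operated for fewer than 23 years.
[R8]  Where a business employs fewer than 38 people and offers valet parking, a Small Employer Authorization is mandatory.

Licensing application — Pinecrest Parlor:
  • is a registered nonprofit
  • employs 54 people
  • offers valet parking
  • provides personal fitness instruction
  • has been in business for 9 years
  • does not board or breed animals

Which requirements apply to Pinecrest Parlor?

Compliance Permit, New Business Permit, Regulatory Permit, Standard Authorization

[R1] employees 54 ≥ 53; does not board or breed animals; is a registered nonprofit → Regulatory Certificate not required.
[R2] years in business 9 ≤ 21; employees 54 ≥ 27 → Regulatory Permit required.
[R3] employees 54 ≥ 18; is a registered nonprofit → General Business License not required.
[R4] years in business 9 < 26 → Standard Authorization required.
[R5] years in business 9 > 6 → General Business Registration not required.
[R6] years in business 9 < 21; is a registered nonprofit; employees 54 > 50 → New Business Permit required.
[R7] years in business 9 < 23 → Compliance Permit required.
[R8] employees 54 ≥ 38; offers valet parking → Small Employer Authorization not required.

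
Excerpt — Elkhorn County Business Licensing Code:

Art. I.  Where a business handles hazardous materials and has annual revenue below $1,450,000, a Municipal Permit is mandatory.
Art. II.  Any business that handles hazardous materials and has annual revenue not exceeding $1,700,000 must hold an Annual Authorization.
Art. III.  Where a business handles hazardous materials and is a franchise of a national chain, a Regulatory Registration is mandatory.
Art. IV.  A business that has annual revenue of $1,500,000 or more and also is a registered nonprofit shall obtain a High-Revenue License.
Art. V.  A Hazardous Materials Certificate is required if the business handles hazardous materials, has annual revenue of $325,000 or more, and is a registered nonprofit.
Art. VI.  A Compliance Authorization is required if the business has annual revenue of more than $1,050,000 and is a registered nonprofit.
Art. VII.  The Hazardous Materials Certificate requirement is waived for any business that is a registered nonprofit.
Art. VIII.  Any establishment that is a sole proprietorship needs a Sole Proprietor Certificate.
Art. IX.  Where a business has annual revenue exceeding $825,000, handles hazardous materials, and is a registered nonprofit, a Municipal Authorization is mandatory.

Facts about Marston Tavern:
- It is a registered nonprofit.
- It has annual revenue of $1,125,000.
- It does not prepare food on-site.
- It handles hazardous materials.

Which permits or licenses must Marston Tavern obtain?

Annual Authorization, Compliance Authorization, Municipal Authorization, Municipal Permit

Art. I. handles hazardous materials; revenue $1,125,000 < $1,450,000 → Municipal Permit required.
Art. II. handles hazardous materials; revenue $1,125,000 ≤ $1,700,000 → Annual Authorization required.
Art. III. handles hazardous materials; is a registered nonprofit (not: is a franchise of a national chain) → Regulatory Registration not required.
Art. IV. revenue $1,125,000 < $1,500,000; is a registered nonprofit → High-Revenue License not required.
Art. V. handles hazardous materials; revenue $1,125,000 ≥ $325,000; is a registered nonprofit → Hazardous Materials Certificate required.
Art. VI. revenue $1,125,000 > $1,050,000; is a registered nonprofit → Compliance Authorization required.
Art. VII. is a registered nonprofit → exempt from Hazardous Materials Certificate.
Art. VIII. is a registered nonprofit (not: is a sole proprietorship) → Sole Proprietor Certificate not required.
Art. IX. revenue $1,125,000 > $825,000; handles hazardous materials; is a registered nonprofit → Municipal Authorization required.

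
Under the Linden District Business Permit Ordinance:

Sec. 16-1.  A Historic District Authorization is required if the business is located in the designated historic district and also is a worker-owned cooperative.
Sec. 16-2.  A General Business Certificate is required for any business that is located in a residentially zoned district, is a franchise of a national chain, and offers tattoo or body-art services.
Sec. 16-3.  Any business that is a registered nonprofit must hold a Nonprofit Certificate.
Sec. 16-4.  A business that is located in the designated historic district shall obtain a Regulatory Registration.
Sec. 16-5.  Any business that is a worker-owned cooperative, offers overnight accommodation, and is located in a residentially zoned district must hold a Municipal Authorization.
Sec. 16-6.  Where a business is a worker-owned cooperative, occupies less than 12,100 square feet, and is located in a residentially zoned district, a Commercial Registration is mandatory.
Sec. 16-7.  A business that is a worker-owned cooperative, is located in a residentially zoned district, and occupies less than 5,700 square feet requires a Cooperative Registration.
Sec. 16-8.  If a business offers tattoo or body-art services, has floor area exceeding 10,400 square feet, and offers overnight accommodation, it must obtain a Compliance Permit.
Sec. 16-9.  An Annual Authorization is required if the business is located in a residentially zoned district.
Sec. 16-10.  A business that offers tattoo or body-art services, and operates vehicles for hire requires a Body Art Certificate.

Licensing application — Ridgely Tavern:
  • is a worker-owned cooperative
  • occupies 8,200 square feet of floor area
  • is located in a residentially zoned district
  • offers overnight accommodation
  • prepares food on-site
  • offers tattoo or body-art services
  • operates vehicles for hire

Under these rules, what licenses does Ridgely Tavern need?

Annual Authorization, Body Art Certificate, Commercial Registration, Municipal Authorization

Sec. 16-1. is located in a residentially zoned district (not: is located in the designated historic district); is a worker-owned cooperative → Historic District Authorization not required.
Sec. 16-2. is located in a residentially zoned district; is a worker-owned cooperative (not: is a franchise of a national chain); offers tattoo or body-art services → General Business Certificate not required.
Sec. 16-3. is a worker-owned cooperative (not: is a registered nonprofit) → Nonprofit Certificate not required.
Sec. 16-4. is located in a residentially zoned district (not: is located in the designated historic district) → Regulatory Registration not required.
Sec. 16-5. is a worker-owned cooperative; offers overnight accommodation; is located in a residentially zoned district → Municipal Authorization required.
Sec. 16-6. is a worker-owned cooperative; floor area 8,200 square feet < 12,100 square feet; is located in a residentially zoned district → Commercial Registration required.
Sec. 16-7. is a worker-owned cooperative; is located in a residentially zoned district; floor area 8,200 square feet ≥ 5,700 square feet → Cooperative Registration not required.
Sec. 16-8. offers tattoo or body-art services; floor area 8,200 square feet ≤ 10,400 square feet; offers overnight accommodation → Compliance Permit not required.
Sec. 16-9. is located in a residentially zoned district → Annual Authorization required.
Sec. 16-10. offers tattoo or body-art services; operates vehicles for hire → Body Art Certificate required.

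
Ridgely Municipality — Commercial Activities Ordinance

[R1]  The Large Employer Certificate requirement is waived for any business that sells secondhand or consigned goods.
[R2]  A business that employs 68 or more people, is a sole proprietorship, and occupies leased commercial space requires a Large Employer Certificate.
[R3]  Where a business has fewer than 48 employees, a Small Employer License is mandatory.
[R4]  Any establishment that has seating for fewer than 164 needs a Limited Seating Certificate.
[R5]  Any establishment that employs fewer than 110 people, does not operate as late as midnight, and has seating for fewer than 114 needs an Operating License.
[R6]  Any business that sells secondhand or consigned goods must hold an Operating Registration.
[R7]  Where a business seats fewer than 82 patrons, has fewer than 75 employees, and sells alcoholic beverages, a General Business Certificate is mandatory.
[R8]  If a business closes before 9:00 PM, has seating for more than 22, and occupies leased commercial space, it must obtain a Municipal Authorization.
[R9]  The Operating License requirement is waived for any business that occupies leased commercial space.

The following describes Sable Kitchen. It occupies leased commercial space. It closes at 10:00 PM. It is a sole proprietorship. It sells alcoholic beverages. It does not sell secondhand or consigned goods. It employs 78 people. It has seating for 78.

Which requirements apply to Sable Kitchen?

Large Employer Certificate, Limited Seating Certificate

[R1] does not sell secondhand or consigned goods → Large Employer Certificate exemption does not apply.
[R2] employees 78 ≥ 68; is a sole proprietorship; occupies leased commercial space → Large Employer Certificate required.
[R3] employees 78 ≥ 48 → Small Employer License not required.
[R4] seating 78 < 164 → Limited Seating Certificate required.
[R5] employees 78 < 110; closes 10:00 PM, at/before midnight; seating 78 < 114 → Operating License required.
[R6] does not sell secondhand or consigned goods → Operating Registration not required.
[R7] seating 78 < 82; employees 78 ≥ 75; sells alcoholic beverages → General Business Certificate not required.
[R8] closes 10:00 PM, after 9:00 PM; seating 78 > 22; occupies leased commercial space → Municipal Authorization not required.
[R9] occupies leased commercial space → exempt from Operating License.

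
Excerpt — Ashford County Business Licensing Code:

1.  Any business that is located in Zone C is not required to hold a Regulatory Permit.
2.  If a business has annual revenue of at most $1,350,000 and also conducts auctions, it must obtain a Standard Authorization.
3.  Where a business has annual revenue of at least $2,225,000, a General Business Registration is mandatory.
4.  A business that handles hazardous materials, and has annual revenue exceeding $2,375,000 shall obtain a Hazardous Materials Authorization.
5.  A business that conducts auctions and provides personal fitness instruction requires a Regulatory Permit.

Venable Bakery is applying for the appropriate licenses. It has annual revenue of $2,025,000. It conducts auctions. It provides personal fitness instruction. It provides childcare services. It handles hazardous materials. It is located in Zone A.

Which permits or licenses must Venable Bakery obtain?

Regulatory Permit

1. is located in Zone A (not: is located in Zone C) → Regulatory Permit exemption does not apply.
2. revenue $2,025,000 > $1,350,000; conducts auctions → Standard Authorization not required.
3. revenue $2,025,000 < $2,225,000 → General Business Registration not required.
4. handles hazardous materials; revenue $2,025,000 ≤ $2,375,000 → Hazardous Materials Authorization not required.
5. conducts auctions; provides personal fitness instruction → Regulatory Permit required.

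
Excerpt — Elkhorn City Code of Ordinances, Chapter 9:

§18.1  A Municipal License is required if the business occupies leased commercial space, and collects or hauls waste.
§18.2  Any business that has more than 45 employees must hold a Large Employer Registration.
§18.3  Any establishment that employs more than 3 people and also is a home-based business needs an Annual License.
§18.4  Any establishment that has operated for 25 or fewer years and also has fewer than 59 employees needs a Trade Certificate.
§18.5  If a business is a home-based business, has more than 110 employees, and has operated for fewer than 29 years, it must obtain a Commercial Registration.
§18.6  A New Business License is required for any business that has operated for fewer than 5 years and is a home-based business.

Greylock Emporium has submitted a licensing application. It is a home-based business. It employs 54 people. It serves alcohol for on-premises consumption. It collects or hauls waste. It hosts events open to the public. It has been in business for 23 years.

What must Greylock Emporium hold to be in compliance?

Annual License, Large Employer Registration, Trade Certificate

§18.1 is a home-based business (not: occupies leased commercial space); collects or hauls waste → Municipal License not required.
§18.2 employees 54 > 45 → Large Employer Registration required.
§18.3 employees 54 > 3; is a home-based business → Annual License required.
§18.4 years in business 23 ≤ 25; employees 54 < 59 → Trade Certificate required.
§18.5 is a home-based business; employees 54 ≤ 110; years in business 23 < 29 → Commercial Registration not required.
§18.6 years in business 23 ≥ 5; is a home-based business → New Business License not required.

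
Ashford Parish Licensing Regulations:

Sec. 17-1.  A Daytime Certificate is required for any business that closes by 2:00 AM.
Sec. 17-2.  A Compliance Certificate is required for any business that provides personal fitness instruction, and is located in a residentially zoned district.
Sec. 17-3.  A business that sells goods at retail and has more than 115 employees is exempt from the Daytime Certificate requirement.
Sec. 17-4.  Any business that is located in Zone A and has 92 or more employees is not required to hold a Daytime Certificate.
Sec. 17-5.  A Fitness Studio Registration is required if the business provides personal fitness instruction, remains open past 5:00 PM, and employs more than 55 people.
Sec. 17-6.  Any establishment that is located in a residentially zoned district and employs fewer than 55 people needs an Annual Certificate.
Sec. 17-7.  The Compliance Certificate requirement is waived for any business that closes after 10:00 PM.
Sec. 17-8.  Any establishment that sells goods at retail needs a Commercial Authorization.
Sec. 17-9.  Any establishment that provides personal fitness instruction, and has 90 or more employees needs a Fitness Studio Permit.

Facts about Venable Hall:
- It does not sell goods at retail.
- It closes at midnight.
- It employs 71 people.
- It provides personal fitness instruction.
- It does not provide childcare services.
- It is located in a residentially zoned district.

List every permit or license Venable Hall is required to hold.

Daytime Certificate, Fitness Studio Registration

Sec. 17-1. closes midnight, at/before 2:00 AM → Daytime Certificate required.
Sec. 17-2. provides personal fitness instruction; is located in a residentially zoned district → Compliance Certificate required.
Sec. 17-3. does not sell goods at retail; employees 71 ≤ 115 → Daytime Certificate exemption does not apply.
Sec. 17-4. is located in a residentially zoned district (not: is located in Zone A); employees 71 < 92 → Daytime Certificate exemption does not apply.
Sec. 17-5. provides personal fitness instruction; closes midnight, after 5:00 PM; employees 71 > 55 → Fitness Studio Registration required.
Sec. 17-6. is located in a residentially zoned district; employees 71 ≥ 55 → Annual Certificate not required.
Sec. 17-7. closes midnight, after 10:00 PM → exempt from Compliance Certificate.
Sec. 17-8. does not sell goods at retail → Commercial Authorization not required.
Sec. 17-9. provides personal fitness instruction; employees 71 < 90 → Fitness Studio Permit not required.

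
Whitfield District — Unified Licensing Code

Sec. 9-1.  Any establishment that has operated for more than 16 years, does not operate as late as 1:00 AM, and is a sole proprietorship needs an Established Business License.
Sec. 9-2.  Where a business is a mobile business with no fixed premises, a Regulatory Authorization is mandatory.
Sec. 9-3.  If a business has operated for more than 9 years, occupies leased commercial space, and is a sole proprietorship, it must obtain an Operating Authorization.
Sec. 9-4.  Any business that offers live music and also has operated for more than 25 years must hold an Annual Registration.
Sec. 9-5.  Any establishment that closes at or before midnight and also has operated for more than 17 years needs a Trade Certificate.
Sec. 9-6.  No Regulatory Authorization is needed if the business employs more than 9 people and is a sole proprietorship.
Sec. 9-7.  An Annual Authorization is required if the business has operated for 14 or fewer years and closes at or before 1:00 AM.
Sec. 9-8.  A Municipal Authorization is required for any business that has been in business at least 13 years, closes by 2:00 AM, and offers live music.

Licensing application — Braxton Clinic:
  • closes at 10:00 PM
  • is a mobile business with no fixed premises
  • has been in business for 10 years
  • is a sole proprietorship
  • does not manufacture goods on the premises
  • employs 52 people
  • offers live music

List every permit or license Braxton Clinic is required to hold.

Annual Authorization

Sec. 9-1. years in business 10 ≤ 16; closes 10:00 PM, at/before 1:00 AM; is a sole proprietorship → Established Business License not required.
Sec. 9-2. is a mobile business with no fixed premises → Regulatory Authorization required.
Sec. 9-3. years in business 10 > 9; is a mobile business with no fixed premises (not: occupies leased commercial space); is a sole proprietorship → Operating Authorization not required.
Sec. 9-4. offers live music; years in business 10 ≤ 25 → Annual Registration not required.
Sec. 9-5. closes 10:00 PM, at/before midnight; years in business 10 ≤ 17 → Trade Certificate not required.
Sec. 9-6. employees 52 > 9; is a sole proprietorship → exempt from Regulatory Authorization.
Sec. 9-7. years in business 10 ≤ 14; closes 10:00 PM, at/before 1:00 AM → Annual Authorization required.
Sec. 9-8. years in business 10 < 13; closes 10:00 PM, at/before 2:00 AM; offers live music → Municipal Authorization not required.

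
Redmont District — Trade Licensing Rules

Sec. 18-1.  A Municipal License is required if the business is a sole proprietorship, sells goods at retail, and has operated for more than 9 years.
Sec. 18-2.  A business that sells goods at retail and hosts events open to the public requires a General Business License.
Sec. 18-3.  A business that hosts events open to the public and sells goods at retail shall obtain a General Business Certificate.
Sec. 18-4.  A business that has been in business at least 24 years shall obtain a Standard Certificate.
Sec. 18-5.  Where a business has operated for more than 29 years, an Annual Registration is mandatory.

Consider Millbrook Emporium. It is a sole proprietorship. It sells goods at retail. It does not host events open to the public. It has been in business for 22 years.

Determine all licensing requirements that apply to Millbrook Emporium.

Municipal License

Sec. 18-1. is a sole proprietorship; sells goods at retail; years in business 22 > 9 → Municipal License required.
Sec. 18-2. sells goods at retail; does not host events open to the public → General Business License not required.
Sec. 18-3. does not host events open to the public; sells goods at retail → General Business Certificate not required.
Sec. 18-4. years in business 22 < 24 → Standard Certificate not required.
Sec. 18-5. years in business 22 ≤ 29 → Annual Registration not required.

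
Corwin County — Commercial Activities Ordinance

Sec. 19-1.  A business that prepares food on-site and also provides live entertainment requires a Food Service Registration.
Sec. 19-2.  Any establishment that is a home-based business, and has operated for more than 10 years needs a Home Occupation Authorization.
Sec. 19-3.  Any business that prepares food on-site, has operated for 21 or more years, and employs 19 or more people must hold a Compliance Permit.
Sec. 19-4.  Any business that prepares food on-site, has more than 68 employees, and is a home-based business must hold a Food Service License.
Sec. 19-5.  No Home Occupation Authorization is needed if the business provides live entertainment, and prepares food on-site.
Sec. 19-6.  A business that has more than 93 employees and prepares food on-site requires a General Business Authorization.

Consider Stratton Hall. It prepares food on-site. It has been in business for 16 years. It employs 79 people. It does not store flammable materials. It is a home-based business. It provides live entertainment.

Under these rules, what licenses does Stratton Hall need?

Sec. 19-1. prepares food on-site; provides live entertainment → Food Service Registration required.
Sec. 19-2. is a home-based business; years in business 16 > 10 → Home Occupation Authorization required.
Sec. 19-3. prepares food on-site; years in business 16 < 21; employees 79 ≥ 19 → Compliance Permit not required.
Sec. 19-4. prepares food on-site; employees 79 > 68; is a home-based business → Food Service License required.
Sec. 19-5. provides live entertainment; prepares food on-site → exempt from Home Occupation Authorization.
Sec. 19-6. employees 79 ≤ 93; prepares food on-site → General Business Authorization not required.

Food Service License, Food Service Registration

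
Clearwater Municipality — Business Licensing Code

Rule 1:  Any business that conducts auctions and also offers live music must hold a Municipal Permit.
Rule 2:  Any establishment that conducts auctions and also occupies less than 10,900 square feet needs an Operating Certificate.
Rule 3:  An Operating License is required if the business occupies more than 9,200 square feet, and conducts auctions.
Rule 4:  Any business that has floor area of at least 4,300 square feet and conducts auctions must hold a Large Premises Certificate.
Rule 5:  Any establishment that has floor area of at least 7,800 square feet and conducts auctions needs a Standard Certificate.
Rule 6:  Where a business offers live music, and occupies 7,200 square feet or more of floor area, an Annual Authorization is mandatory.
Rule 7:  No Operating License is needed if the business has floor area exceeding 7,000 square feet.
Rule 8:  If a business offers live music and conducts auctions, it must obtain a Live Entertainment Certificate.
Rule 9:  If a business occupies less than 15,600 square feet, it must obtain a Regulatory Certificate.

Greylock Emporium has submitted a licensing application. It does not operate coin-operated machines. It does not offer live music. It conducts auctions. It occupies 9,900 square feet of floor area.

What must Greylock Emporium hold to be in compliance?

Rule 1: conducts auctions; does not offer live music → Municipal Permit not required.
Rule 2: conducts auctions; floor area 9,900 square feet < 10,900 square feet → Operating Certificate required.
Rule 3: floor area 9,900 square feet > 9,200 square feet; conducts auctions → Operating License required.
Rule 4: floor area 9,900 square feet ≥ 4,300 square feet; conducts auctions → Large Premises Certificate required.
Rule 5: floor area 9,900 square feet ≥ 7,800 square feet; conducts auctions → Standard Certificate required.
Rule 6: does not offer live music; floor area 9,900 square feet ≥ 7,200 square feet → Annual Authorization not required.
Rule 7: floor area 9,900 square feet > 7,000 square feet → exempt from Operating License.
Rule 8: does not offer live music; conducts auctions → Live Entertainment Certificate not required.
Rule 9: floor area 9,900 square feet < 15,600 square feet → Regulatory Certificate required.

Large Premises Certificate, Operating Certificate, Regulatory Certificate, Standard Certificate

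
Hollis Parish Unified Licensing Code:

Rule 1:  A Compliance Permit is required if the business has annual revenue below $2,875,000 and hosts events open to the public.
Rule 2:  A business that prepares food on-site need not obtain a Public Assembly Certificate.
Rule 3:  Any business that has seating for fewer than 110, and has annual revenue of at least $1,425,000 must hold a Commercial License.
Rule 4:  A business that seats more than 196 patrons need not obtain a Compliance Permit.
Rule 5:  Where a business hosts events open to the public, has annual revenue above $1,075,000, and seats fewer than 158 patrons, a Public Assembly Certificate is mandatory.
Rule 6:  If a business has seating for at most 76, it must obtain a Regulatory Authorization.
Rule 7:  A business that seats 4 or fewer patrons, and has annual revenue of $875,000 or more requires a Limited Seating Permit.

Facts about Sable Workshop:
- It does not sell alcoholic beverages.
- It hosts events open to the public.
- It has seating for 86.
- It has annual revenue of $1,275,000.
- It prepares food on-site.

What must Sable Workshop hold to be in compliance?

Compliance Permit

Rule 1: revenue $1,275,000 < $2,875,000; hosts events open to the public → Compliance Permit required.
Rule 2: prepares food on-site → exempt from Public Assembly Certificate.
Rule 3: seating 86 < 110; revenue $1,275,000 < $1,425,000 → Commercial License not required.
Rule 4: seating 86 ≤ 196 → Compliance Permit exemption does not apply.
Rule 5: hosts events open to the public; revenue $1,275,000 > $1,075,000; seating 86 < 158 → Public Assembly Certificate required.
Rule 6: seating 86 > 76 → Regulatory Authorization not required.
Rule 7: seating 86 > 4; revenue $1,275,000 ≥ $875,000 → Limited Seating Permit not required.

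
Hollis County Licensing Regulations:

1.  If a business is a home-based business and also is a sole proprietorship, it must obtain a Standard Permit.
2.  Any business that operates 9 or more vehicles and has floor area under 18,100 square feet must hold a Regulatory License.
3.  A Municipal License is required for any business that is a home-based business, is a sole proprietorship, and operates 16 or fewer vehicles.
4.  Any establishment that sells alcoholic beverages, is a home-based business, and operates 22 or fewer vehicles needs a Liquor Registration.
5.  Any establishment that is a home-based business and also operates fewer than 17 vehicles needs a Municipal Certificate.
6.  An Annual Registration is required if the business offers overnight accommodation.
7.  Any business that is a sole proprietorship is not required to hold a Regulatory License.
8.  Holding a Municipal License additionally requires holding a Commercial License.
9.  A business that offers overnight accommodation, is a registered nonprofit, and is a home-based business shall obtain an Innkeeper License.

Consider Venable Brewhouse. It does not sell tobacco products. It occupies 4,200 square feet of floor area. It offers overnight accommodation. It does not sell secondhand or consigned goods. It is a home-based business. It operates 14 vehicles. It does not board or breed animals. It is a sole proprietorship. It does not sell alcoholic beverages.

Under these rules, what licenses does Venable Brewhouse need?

Annual Registration, Commercial License, Municipal Certificate, Municipal License, Standard Permit

1. is a home-based business; is a sole proprietorship → Standard Permit required.
2. vehicles 14 ≥ 9; floor area 4,200 square feet < 18,100 square feet → Regulatory License required.
3. is a home-based business; is a sole proprietorship; vehicles 14 ≤ 16 → Municipal License required.
4. does not sell alcoholic beverages; is a home-based business; vehicles 14 ≤ 22 → Liquor Registration not required.
5. is a home-based business; vehicles 14 < 17 → Municipal Certificate required.
6. offers overnight accommodation → Annual Registration required.
7. is a sole proprietorship → exempt from Regulatory License.
8. Municipal License is required → Commercial License also required.
9. offers overnight accommodation; is a sole proprietorship (not: is a registered nonprofit); is a home-based business → Innkeeper License not required.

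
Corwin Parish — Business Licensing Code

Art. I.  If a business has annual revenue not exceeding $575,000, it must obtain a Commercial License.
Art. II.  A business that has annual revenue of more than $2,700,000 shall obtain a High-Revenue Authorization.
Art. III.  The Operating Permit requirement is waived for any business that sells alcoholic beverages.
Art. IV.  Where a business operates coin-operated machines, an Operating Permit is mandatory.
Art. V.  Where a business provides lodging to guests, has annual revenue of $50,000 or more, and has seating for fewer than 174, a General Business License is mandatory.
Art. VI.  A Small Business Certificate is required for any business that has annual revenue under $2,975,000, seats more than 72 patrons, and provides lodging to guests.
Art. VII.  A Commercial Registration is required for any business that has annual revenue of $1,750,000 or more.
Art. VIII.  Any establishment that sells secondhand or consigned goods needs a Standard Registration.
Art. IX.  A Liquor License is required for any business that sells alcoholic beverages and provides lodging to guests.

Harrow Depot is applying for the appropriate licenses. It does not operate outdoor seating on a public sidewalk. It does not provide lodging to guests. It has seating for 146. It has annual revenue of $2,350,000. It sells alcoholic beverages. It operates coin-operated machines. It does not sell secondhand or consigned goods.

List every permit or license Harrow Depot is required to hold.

Commercial Registration

Art. I. revenue $2,350,000 > $575,000 → Commercial License not required.
Art. II. revenue $2,350,000 ≤ $2,700,000 → High-Revenue Authorization not required.
Art. III. sells alcoholic beverages → exempt from Operating Permit.
Art. IV. operates coin-operated machines → Operating Permit required.
Art. V. does not provide lodging to guests; revenue $2,350,000 ≥ $50,000; seating 146 < 174 → General Business License not required.
Art. VI. revenue $2,350,000 < $2,975,000; seating 146 > 72; does not provide lodging to guests → Small Business Certificate not required.
Art. VII. revenue $2,350,000 ≥ $1,750,000 → Commercial Registration required.
Art. VIII. does not sell secondhand or consigned goods → Standard Registration not required.
Art. IX. sells alcoholic beverages; does not provide lodging to guests → Liquor License not required.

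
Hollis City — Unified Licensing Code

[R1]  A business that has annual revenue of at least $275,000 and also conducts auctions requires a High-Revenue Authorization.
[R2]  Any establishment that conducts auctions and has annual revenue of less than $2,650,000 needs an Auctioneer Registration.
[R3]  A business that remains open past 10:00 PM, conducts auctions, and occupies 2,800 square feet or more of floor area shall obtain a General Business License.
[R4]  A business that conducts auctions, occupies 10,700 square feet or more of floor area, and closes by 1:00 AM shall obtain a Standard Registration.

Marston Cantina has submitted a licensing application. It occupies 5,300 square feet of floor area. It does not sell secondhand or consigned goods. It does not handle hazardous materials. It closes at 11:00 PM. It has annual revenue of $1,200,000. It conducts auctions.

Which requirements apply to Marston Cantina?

Auctioneer Registration, General Business License, High-Revenue Authorization

[R1] revenue $1,200,000 ≥ $275,000; conducts auctions → High-Revenue Authorization required.
[R2] conducts auctions; revenue $1,200,000 < $2,650,000 → Auctioneer Registration required.
[R3] closes 11:00 PM, after 10:00 PM; conducts auctions; floor area 5,300 square feet ≥ 2,800 square feet → General Business License required.
[R4] conducts auctions; floor area 5,300 square feet < 10,700 square feet; closes 11:00 PM, at/before 1:00 AM → Standard Registration not required.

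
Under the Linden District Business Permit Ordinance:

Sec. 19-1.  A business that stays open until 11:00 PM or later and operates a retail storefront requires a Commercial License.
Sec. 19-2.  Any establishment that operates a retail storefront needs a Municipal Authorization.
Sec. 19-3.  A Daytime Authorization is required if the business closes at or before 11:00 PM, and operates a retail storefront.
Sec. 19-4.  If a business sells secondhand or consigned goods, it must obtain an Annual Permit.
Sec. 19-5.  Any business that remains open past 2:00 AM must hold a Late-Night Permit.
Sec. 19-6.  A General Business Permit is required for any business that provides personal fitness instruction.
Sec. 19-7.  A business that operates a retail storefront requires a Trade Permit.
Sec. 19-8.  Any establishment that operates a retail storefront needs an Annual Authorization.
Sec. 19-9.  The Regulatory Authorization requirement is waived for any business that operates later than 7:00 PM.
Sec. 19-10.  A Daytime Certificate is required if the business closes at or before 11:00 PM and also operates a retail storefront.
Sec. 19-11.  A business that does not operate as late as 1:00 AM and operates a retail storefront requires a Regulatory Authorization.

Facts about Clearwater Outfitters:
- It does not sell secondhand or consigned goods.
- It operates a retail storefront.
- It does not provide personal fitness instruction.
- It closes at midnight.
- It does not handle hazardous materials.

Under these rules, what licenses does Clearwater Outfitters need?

Annual Authorization, Commercial License, Municipal Authorization, Trade Permit

Sec. 19-1. closes midnight, after 11:00 PM; operates a retail storefront → Commercial License required.
Sec. 19-2. operates a retail storefront → Municipal Authorization required.
Sec. 19-3. closes midnight, after 11:00 PM; operates a retail storefront → Daytime Authorization not required.
Sec. 19-4. does not sell secondhand or consigned goods → Annual Permit not required.
Sec. 19-5. closes midnight, at/before 2:00 AM → Late-Night Permit not required.
Sec. 19-6. does not provide personal fitness instruction → General Business Permit not required.
Sec. 19-7. operates a retail storefront → Trade Permit required.
Sec. 19-8. operates a retail storefront → Annual Authorization required.
Sec. 19-9. closes midnight, after 7:00 PM → exempt from Regulatory Authorization.
Sec. 19-10. closes midnight, after 11:00 PM; operates a retail storefront → Daytime Certificate not required.
Sec. 19-11. closes midnight, at/before 1:00 AM; operates a retail storefront → Regulatory Authorization required.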